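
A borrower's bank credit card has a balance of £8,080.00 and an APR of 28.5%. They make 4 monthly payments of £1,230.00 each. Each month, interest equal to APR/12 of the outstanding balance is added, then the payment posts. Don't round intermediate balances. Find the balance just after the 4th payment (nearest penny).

£3,777.31

Monthly rate r = 28.5%/12 = 2.375% = 0.02375.
Each month: B ← B·(1+r) − £1,230.00.
Month 1: interest £191.90; balance after payment £7,041.90.
Month 2: interest £167.25; balance after payment £5,979.15.
Month 3: interest £142.00; balance after payment £4,891.15.
Month 4: interest £116.16; balance after payment £3,777.31.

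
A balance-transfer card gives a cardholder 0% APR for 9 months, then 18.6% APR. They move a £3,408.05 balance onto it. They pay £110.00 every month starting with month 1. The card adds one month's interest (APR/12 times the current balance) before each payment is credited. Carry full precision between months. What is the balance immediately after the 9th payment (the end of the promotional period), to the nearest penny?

Promo months 1–9 at r₀ = 0%/12 = 0; months 10+ at r₁ = 18.6%/12 = 0.0155.
After month 9 (no interest yet): B = £3,408.05 − 9·£110.00 = £2,418.05.

£2,418.05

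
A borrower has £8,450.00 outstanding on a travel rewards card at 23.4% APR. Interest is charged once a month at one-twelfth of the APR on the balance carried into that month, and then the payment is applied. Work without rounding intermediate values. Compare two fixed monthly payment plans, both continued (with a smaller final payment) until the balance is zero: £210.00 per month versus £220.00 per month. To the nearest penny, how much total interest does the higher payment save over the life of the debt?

Monthly rate r = 23.4%/12 = 1.95% = 0.0195.
At £210.00/mo: n = ⌈−ln(1 − rB₀/P)/ln(1+r)⌉ = 80 payments (last £106.91); total interest = total paid − £8,450.00 = £8,246.91.
At £220.00/mo: 72 payments (last £126.26); total interest £7,296.26.
Interest saved = £8,246.91 − £7,296.26 = £950.65.

£950.65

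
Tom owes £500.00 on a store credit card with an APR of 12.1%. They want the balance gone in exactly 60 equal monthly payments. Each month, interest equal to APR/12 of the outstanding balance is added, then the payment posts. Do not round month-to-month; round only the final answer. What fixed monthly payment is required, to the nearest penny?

£11.15

Monthly rate r = 12.1%/12 = 1.00833% = 0.0100833.
Level-payment amortization: P = B₀·r / (1 − (1+r)^(−n)) = 500.00·0.0100833 / (1 − 1.01008^(−60)).
Denominator 1 − (1+r)^(−60) = 0.452268536.
P = 5.04167 / 0.452268536 ≈ 11.15.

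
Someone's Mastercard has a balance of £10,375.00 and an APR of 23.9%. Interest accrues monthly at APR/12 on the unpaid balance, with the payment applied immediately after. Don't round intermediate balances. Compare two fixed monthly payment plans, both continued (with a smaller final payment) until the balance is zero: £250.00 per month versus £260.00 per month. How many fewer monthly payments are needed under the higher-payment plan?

8 fewer payments

Monthly rate r = 23.9%/12 = 1.99167% = 0.0199167.
At £250.00/mo: n = ⌈−ln(1 − rB₀/P)/ln(1+r)⌉ = 89 payments (last £207.95); total interest = total paid − £10,375.00 = £11,832.95.
At £260.00/mo: 81 payments (last £77.80); total interest £10,502.80.
Payments saved = 89 − 81 = 8.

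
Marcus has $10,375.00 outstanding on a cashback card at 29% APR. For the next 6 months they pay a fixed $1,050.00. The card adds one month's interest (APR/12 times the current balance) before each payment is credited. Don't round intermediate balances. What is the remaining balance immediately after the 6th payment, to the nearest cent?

$5,280.13

Monthly rate r = 29%/12 = 2.41667% = 0.0241667.
Each month: B ← B·(1+r) − $1,050.00.
Month 1: interest $250.73; balance after payment $9,575.73.
Month 2: interest $231.41; balance after payment $8,757.14.
Month 3: interest $211.63; balance after payment $7,918.77.
Month 4: interest $191.37; balance after payment $7,060.14.
Month 5: interest $170.62; balance after payment $6,180.76.
Month 6: interest $149.37; balance after payment $5,280.13.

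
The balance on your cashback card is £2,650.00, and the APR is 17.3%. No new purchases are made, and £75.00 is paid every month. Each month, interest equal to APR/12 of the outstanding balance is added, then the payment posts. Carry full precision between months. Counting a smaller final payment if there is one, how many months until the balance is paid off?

50 months

Monthly rate r = 17.3%/12 = 1.44167% = 0.0144167.
Recurrence: B ← B·(1+r) − £75.00.
Month 1: interest £38.20; balance after payment £2,613.20.
Month 2: interest £37.67; balance after payment £2,575.88.
Closed form: n = −ln(1 − rB₀/P)/ln(1+r) = −ln(0.49061)/ln(1.01442) ≈ 49.750, so the balance reaches zero during payment 50.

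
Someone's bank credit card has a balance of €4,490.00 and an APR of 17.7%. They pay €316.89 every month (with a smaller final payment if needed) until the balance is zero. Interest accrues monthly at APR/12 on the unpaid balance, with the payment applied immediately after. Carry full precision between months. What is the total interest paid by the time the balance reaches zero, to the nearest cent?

€583.96

Monthly rate r = 17.7%/12 = 1.475% = 0.01475.
Payoff takes n = ⌈−ln(1 − rB₀/P)/ln(1+r)⌉ = ⌈16.012⌉ = 17 payments; the last is €3.72.
Total paid = 16·€316.89 + €3.72 = €5,073.96.
Total interest = total paid − principal = €5,073.96 − €4,490.00 = €583.96.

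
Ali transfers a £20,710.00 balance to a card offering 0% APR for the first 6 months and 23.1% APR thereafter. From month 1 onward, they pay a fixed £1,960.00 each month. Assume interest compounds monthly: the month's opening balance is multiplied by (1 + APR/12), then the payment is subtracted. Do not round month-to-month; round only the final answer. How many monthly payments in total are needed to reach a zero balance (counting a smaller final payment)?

Promo months 1–6 at r₀ = 0%/12 = 0; months 7+ at r₁ = 23.1%/12 = 0.01925.
After month 6 (no interest yet): B = £20,710.00 − 6·£1,960.00 = £8,950.00.
Then at r₁ with £1,960.00/mo: n₂ = −ln(1 − r₁·B/P)/ln(1+r₁) ≈ 4.83 → 5 more payments.

11 months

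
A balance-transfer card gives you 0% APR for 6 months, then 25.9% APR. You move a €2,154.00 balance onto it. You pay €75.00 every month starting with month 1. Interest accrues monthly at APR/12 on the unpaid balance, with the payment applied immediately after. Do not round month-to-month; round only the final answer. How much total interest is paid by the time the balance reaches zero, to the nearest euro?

Promo months 1–6 at r₀ = 0%/12 = 0; months 7+ at r₁ = 25.9%/12 = 0.0215833.
After month 6 (no interest yet): B = €2,154.00 − 6·€75.00 = €1,704.00.
Then at r₁ with €75.00/mo: n₂ = −ln(1 − r₁·B/P)/ln(1+r₁) ≈ 31.57 → 32 more payments.
Total paid = 37·€75.00 + €42.74 = €2,817.74; interest = €2,817.74 − €2,154.00 = €663.74.

€664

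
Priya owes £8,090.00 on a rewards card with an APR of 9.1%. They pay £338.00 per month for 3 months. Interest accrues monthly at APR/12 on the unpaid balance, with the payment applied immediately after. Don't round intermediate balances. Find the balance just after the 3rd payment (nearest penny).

Monthly rate r = 9.1%/12 = 0.758333% = 0.00758333.
Each month: B ← B·(1+r) − £338.00.
Month 1: interest £61.35; balance after payment £7,813.35.
Month 2: interest £59.25; balance after payment £7,534.60.
Month 3: interest £57.14; balance after payment £7,253.74.

£7,253.74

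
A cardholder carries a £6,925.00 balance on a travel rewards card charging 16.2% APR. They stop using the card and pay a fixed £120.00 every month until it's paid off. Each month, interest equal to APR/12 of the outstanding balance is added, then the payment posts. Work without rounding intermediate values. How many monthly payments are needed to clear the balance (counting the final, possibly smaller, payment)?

113 payments

Monthly rate r = 16.2%/12 = 1.35% = 0.0135.
Recurrence: B ← B·(1+r) − £120.00.
Month 1: interest £93.49; balance after payment £6,898.49.
Month 2: interest £93.13; balance after payment £6,871.62.
Closed form: n = −ln(1 − rB₀/P)/ln(1+r) = −ln(0.22094)/ln(1.0135) ≈ 112.596, so the balance reaches zero during payment 113.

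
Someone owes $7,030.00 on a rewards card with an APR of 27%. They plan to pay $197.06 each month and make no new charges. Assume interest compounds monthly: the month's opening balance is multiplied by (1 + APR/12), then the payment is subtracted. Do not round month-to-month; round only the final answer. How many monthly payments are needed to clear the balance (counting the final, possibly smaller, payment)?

Monthly rate r = 27%/12 = 2.25% = 0.0225.
Recurrence: B ← B·(1+r) − $197.06.
Month 1: interest $158.17; balance after payment $6,991.11.
Month 2: interest $157.30; balance after payment $6,951.36.
Closed form: n = −ln(1 − rB₀/P)/ln(1+r) = −ln(0.19733)/ln(1.0225) ≈ 72.937, so the balance reaches zero during payment 73.

73 payments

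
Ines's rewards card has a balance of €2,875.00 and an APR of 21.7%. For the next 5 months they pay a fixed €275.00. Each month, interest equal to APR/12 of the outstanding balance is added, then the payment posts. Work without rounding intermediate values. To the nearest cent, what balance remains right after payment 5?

€1,718.88

Monthly rate r = 21.7%/12 = 1.80833% = 0.0180833.
Each month: B ← B·(1+r) − €275.00.
Month 1: interest €51.99; balance after payment €2,651.99.
Month 2: interest €47.96; balance after payment €2,424.95.
Month 3: interest €43.85; balance after payment €2,193.80.
Month 4: interest €39.67; balance after payment €1,958.47.
Month 5: interest €35.42; balance after payment €1,718.88.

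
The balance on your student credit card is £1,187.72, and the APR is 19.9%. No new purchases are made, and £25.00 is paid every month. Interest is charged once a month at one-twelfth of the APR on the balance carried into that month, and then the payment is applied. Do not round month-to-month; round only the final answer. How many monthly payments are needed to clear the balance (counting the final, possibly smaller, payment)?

95 payments

Monthly rate r = 19.9%/12 = 1.65833% = 0.0165833.
Recurrence: B ← B·(1+r) − £25.00.
Month 1: interest £19.70; balance after payment £1,182.42.
Month 2: interest £19.61; balance after payment £1,177.02.
Closed form: n = −ln(1 − rB₀/P)/ln(1+r) = −ln(0.21215)/ln(1.01658) ≈ 94.270, so the balance reaches zero during payment 95.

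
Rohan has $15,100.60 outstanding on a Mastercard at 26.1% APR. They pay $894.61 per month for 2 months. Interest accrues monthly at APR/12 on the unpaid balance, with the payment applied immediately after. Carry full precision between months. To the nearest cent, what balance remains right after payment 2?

Monthly rate r = 26.1%/12 = 2.175% = 0.02175.
Each month: B ← B·(1+r) − $894.61.
Month 1: interest $328.44; balance after payment $14,534.43.
Month 2: interest $316.12; balance after payment $13,955.94.

$13,955.94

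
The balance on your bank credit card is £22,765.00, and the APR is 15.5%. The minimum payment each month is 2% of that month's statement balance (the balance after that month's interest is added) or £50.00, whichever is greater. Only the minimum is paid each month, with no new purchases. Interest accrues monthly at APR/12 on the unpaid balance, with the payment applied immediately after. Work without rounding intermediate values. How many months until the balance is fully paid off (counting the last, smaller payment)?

381 months

Monthly rate r = 15.5%/12 = 1.29167% = 0.0129167.
While 2% of the post-interest balance exceeds £50.00, each month B ← (B·(1+r))·(1 − 0.02), i.e. B shrinks by the factor (1+r)·0.98 = 0.99266.
This holds for months 1–302. Entering month 303 the balance is £2,459.26; 2% of the post-interest balance is now below £50.00, so the flat £50.00 minimum applies from here.
From month 303 a fixed £50.00 at rate r clears £2,459.26 in 79 more payments. Total: 302 + 79 = 381 months.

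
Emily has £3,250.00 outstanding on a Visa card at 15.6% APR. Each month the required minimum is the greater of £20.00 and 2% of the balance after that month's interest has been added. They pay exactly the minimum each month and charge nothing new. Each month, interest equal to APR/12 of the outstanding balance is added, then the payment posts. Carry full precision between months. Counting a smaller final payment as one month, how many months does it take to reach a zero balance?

Monthly rate r = 15.6%/12 = 1.3% = 0.013.
While 2% of the post-interest balance exceeds £20.00, each month B ← (B·(1+r))·(1 − 0.02), i.e. B shrinks by the factor (1+r)·0.98 = 0.99274.
This holds for months 1–164. Entering month 165 the balance is £983.80; 2% of the post-interest balance is now below £20.00, so the flat £20.00 minimum applies from here.
From month 165 a fixed £20.00 at rate r clears £983.80 in 79 more payments. Total: 164 + 79 = 243 months.

243 months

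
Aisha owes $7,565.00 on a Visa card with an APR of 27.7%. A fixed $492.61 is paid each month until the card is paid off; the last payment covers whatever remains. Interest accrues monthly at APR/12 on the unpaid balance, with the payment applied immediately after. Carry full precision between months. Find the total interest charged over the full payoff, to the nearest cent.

Monthly rate r = 27.7%/12 = 2.30833% = 0.0230833.
Payoff takes n = ⌈−ln(1 − rB₀/P)/ln(1+r)⌉ = ⌈19.180⌉ = 20 payments; the last is $89.70.
Total paid = 19·$492.61 + $89.70 = $9,449.29.
Total interest = total paid − principal = $9,449.29 − $7,565.00 = $1,884.29.

$1,884.29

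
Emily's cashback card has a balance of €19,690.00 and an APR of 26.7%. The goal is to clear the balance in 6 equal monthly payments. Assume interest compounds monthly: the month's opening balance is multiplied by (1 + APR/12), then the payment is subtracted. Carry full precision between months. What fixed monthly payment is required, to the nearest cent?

€3,541.91

Monthly rate r = 26.7%/12 = 2.225% = 0.02225.
Level-payment amortization: P = B₀·r / (1 − (1+r)^(−n)) = 19690.00·0.02225 / (1 − 1.02225^(−6)).
Denominator 1 − (1+r)^(−6) = 0.123690975.
P = 438.102 / 0.123690975 ≈ 3541.91.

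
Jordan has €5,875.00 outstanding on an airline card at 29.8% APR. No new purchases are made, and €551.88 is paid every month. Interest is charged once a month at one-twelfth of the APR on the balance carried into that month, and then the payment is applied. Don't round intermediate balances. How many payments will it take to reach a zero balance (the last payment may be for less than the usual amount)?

13 payments

Monthly rate r = 29.8%/12 = 2.48333% = 0.0248333.
Recurrence: B ← B·(1+r) − €551.88.
Month 1: interest €145.90; balance after payment €5,469.02.
Month 2: interest €135.81; balance after payment €5,052.95.
Closed form: n = −ln(1 − rB₀/P)/ln(1+r) = −ln(0.73564)/ln(1.02483) ≈ 12.516, so the balance reaches zero during payment 13.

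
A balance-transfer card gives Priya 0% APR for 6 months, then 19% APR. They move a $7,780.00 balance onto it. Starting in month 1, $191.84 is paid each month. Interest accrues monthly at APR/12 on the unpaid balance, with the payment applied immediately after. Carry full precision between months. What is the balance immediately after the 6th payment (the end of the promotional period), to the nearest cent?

Promo months 1–6 at r₀ = 0%/12 = 0; months 7+ at r₁ = 19%/12 = 0.0158333.
After month 6 (no interest yet): B = $7,780.00 − 6·$191.84 = $6,628.96.

$6,628.96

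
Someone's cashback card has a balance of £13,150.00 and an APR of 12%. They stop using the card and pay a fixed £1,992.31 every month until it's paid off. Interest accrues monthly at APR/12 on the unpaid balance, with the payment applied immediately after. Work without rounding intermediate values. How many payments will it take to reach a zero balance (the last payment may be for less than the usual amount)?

Monthly rate r = 12%/12 = 1% = 0.01.
Recurrence: B ← B·(1+r) − £1,992.31.
Month 1: interest £131.50; balance after payment £11,289.19.
Month 2: interest £112.89; balance after payment £9,409.77.
Closed form: n = −ln(1 − rB₀/P)/ln(1+r) = −ln(0.934)/ln(1.01) ≈ 6.862, so the balance reaches zero during payment 7.

7 payments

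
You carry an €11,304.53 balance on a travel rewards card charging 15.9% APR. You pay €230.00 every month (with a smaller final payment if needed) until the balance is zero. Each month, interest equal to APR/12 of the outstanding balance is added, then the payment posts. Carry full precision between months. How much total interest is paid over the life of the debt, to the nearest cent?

Monthly rate r = 15.9%/12 = 1.325% = 0.01325.
Payoff takes n = ⌈−ln(1 − rB₀/P)/ln(1+r)⌉ = ⌈80.025⌉ = 81 payments; the last is €5.81.
Total paid = 80·€230.00 + €5.81 = €18,405.81.
Total interest = total paid − principal = €18,405.81 − €11,304.53 = €7,101.28.

€7,101.28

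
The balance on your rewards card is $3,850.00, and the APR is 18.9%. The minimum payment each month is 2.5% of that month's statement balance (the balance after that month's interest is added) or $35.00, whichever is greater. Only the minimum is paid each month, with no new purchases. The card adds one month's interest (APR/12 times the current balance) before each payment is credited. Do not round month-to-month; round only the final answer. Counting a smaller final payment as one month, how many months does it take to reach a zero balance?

168 months

Monthly rate r = 18.9%/12 = 1.575% = 0.01575.
While 2.5% of the post-interest balance exceeds $35.00, each month B ← (B·(1+r))·(1 − 0.025), i.e. B shrinks by the factor (1+r)·0.975 = 0.99036.
This holds for months 1–107. Entering month 108 the balance is $1,365.04; 2.5% of the post-interest balance is now below $35.00, so the flat $35.00 minimum applies from here.
From month 108 a fixed $35.00 at rate r clears $1,365.04 in 61 more payments. Total: 107 + 61 = 168 months.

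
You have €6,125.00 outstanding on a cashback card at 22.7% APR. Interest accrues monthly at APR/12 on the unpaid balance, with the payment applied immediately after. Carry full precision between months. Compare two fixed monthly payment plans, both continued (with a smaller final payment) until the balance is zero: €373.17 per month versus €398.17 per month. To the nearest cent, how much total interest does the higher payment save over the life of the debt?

Monthly rate r = 22.7%/12 = 1.89167% = 0.0189167.
At €373.17/mo: n = ⌈−ln(1 − rB₀/P)/ln(1+r)⌉ = 20 payments (last €313.32); total interest = total paid − €6,125.00 = €1,278.55.
At €398.17/mo: 19 payments (last €140.44); total interest €1,182.50.
Interest saved = €1,278.55 − €1,182.50 = €96.05.

€96.05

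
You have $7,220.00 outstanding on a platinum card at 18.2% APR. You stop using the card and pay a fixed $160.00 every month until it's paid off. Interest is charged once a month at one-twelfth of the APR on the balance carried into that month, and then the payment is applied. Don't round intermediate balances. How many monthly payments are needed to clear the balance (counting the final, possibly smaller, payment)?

77 months

Monthly rate r = 18.2%/12 = 1.51667% = 0.0151667.
Recurrence: B ← B·(1+r) − $160.00.
Month 1: interest $109.50; balance after payment $7,169.50.
Month 2: interest $108.74; balance after payment $7,118.24.
Closed form: n = −ln(1 − rB₀/P)/ln(1+r) = −ln(0.3156)/ln(1.01517) ≈ 76.615, so the balance reaches zero during payment 77.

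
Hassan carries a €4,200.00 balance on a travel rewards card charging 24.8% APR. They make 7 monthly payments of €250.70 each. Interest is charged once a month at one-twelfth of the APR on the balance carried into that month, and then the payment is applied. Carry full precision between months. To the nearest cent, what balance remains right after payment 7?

Monthly rate r = 24.8%/12 = 2.06667% = 0.0206667.
Each month: B ← B·(1+r) − €250.70.
Month 1: interest €86.80; balance after payment €4,036.10.
Month 2: interest €83.41; balance after payment €3,868.81.
Month 3: interest €79.96; balance after payment €3,698.07.
Month 4: interest €76.43; balance after payment €3,523.79.
Month 5: interest €72.83; balance after payment €3,345.92.
Month 6: interest €69.15; balance after payment €3,164.37.
Month 7: interest €65.40; balance after payment €2,979.07.

€2,979.07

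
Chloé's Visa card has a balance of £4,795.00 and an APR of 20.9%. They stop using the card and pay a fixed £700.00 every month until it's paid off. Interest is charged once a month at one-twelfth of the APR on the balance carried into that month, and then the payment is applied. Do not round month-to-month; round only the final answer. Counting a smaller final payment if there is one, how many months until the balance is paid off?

Monthly rate r = 20.9%/12 = 1.74167% = 0.0174167.
Recurrence: B ← B·(1+r) − £700.00.
Month 1: interest £83.51; balance after payment £4,178.51.
Month 2: interest £72.78; balance after payment £3,551.29.
Closed form: n = −ln(1 − rB₀/P)/ln(1+r) = −ln(0.8807)/ln(1.01742) ≈ 7.358, so the balance reaches zero during payment 8.

8 payments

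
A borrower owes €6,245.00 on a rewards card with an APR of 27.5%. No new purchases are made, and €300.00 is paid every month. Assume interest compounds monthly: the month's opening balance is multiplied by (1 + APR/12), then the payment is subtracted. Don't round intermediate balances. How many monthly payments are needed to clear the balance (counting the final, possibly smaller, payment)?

Monthly rate r = 27.5%/12 = 2.29167% = 0.0229167.
Recurrence: B ← B·(1+r) − €300.00.
Month 1: interest €143.11; balance after payment €6,088.11.
Month 2: interest €139.52; balance after payment €5,927.63.
Closed form: n = −ln(1 − rB₀/P)/ln(1+r) = −ln(0.52295)/ln(1.02292) ≈ 28.611, so the balance reaches zero during payment 29.

29 payments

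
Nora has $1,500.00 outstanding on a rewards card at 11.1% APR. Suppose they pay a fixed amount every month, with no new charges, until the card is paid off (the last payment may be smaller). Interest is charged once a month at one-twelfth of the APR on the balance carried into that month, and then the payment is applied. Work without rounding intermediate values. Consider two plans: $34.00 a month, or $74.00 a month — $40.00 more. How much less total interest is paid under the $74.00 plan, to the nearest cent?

$267.55

Monthly rate r = 11.1%/12 = 0.925% = 0.00925.
At $34.00/mo: n = ⌈−ln(1 − rB₀/P)/ln(1+r)⌉ = 57 payments (last $32.42); total interest = total paid − $1,500.00 = $436.42.
At $74.00/mo: 23 payments (last $40.87); total interest $168.87.
Interest saved = $436.42 − $168.87 = $267.55.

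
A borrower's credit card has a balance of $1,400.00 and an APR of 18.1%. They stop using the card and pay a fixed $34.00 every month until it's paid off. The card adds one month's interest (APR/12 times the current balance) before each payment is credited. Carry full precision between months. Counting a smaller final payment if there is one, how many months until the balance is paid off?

65 payments

Monthly rate r = 18.1%/12 = 1.50833% = 0.0150833.
Recurrence: B ← B·(1+r) − $34.00.
Month 1: interest $21.12; balance after payment $1,387.12.
Month 2: interest $20.92; balance after payment $1,374.04.
Closed form: n = −ln(1 − rB₀/P)/ln(1+r) = −ln(0.37892)/ln(1.01508) ≈ 64.822, so the balance reaches zero during payment 65.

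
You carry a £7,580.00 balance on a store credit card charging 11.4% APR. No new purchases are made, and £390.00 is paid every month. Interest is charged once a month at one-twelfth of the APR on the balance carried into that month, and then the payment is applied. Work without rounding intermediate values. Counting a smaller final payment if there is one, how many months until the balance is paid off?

Monthly rate r = 11.4%/12 = 0.95% = 0.0095.
Recurrence: B ← B·(1+r) − £390.00.
Month 1: interest £72.01; balance after payment £7,262.01.
Month 2: interest £68.99; balance after payment £6,941.00.
Closed form: n = −ln(1 − rB₀/P)/ln(1+r) = −ln(0.81536)/ln(1.0095) ≈ 21.589, so the balance reaches zero during payment 22.

22 payments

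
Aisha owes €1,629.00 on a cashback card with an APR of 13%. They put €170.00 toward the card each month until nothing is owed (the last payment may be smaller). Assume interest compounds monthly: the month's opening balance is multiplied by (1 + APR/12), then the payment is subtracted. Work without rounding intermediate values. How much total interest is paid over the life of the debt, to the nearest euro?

€100

Monthly rate r = 13%/12 = 1.08333% = 0.0108333.
Payoff takes n = ⌈−ln(1 − rB₀/P)/ln(1+r)⌉ = ⌈10.172⌉ = 11 payments; the last is €29.33.
Total paid = 10·€170.00 + €29.33 = €1,729.33.
Total interest = total paid − principal = €1,729.33 − €1,629.00 = €100.33.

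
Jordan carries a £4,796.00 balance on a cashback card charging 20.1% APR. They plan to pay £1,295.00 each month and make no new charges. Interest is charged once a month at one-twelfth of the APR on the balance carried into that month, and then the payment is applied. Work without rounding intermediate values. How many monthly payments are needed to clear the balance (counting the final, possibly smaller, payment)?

Monthly rate r = 20.1%/12 = 1.675% = 0.01675.
Recurrence: B ← B·(1+r) − £1,295.00.
Month 1: interest £80.33; balance after payment £3,581.33.
Month 2: interest £59.99; balance after payment £2,346.32.
Month 3: interest £39.30; balance after payment £1,090.62.
Month 4: interest £18.27; balance after payment £0.00.

4 payments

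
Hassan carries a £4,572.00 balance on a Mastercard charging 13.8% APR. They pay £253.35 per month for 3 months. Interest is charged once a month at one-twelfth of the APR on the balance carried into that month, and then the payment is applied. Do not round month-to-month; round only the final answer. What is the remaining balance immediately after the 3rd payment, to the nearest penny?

Monthly rate r = 13.8%/12 = 1.15% = 0.0115.
Each month: B ← B·(1+r) − £253.35.
Month 1: interest £52.58; balance after payment £4,371.23.
Month 2: interest £50.27; balance after payment £4,168.15.
Month 3: interest £47.93; balance after payment £3,962.73.

£3,962.73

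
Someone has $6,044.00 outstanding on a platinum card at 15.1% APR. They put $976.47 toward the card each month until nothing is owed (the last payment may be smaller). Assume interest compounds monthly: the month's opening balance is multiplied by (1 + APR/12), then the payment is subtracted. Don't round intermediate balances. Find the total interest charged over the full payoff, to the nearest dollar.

$289

Monthly rate r = 15.1%/12 = 1.25833% = 0.0125833.
Payoff takes n = ⌈−ln(1 − rB₀/P)/ln(1+r)⌉ = ⌈6.484⌉ = 7 payments; the last is $474.57.
Total paid = 6·$976.47 + $474.57 = $6,333.39.
Total interest = total paid − principal = $6,333.39 − $6,044.00 = $289.39.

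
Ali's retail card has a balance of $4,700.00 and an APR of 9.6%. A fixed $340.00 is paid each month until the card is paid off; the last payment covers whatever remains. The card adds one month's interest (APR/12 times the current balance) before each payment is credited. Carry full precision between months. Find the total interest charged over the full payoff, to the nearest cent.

Monthly rate r = 9.6%/12 = 0.8% = 0.008.
Payoff takes n = ⌈−ln(1 − rB₀/P)/ln(1+r)⌉ = ⌈14.708⌉ = 15 payments; the last is $240.96.
Total paid = 14·$340.00 + $240.96 = $5,000.96.
Total interest = total paid − principal = $5,000.96 − $4,700.00 = $300.96.

$300.96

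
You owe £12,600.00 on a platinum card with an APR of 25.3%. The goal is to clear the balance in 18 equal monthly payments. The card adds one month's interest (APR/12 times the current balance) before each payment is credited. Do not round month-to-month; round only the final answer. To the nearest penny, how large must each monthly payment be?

Monthly rate r = 25.3%/12 = 2.10833% = 0.0210833.
Level-payment amortization: P = B₀·r / (1 − (1+r)^(−n)) = 12600.00·0.0210833 / (1 − 1.02108^(−18)).
Denominator 1 − (1+r)^(−18) = 0.313091919.
P = 265.65 / 0.313091919 ≈ 848.47.

£848.47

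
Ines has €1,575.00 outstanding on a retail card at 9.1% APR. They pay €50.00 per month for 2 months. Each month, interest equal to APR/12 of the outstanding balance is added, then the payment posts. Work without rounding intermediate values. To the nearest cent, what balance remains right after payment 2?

Monthly rate r = 9.1%/12 = 0.758333% = 0.00758333.
Each month: B ← B·(1+r) − €50.00.
Month 1: interest €11.94; balance after payment €1,536.94.
Month 2: interest €11.66; balance after payment €1,498.60.

€1,498.60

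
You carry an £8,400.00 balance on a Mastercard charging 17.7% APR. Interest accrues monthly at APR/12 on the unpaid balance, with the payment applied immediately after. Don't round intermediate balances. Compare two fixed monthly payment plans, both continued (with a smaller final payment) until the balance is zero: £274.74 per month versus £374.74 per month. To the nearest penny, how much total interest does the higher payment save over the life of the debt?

£976.64

Monthly rate r = 17.7%/12 = 1.475% = 0.01475.
At £274.74/mo: n = ⌈−ln(1 − rB₀/P)/ln(1+r)⌉ = 41 payments (last £261.18); total interest = total paid − £8,400.00 = £2,850.78.
At £374.74/mo: 28 payments (last £156.16); total interest £1,874.14.
Interest saved = £2,850.78 − £1,874.14 = £976.64.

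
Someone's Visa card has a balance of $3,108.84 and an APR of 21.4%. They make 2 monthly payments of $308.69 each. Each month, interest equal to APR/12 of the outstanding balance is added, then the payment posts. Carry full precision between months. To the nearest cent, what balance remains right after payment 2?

$2,597.83

Monthly rate r = 21.4%/12 = 1.78333% = 0.0178333.
Each month: B ← B·(1+r) − $308.69.
Month 1: interest $55.44; balance after payment $2,855.59.
Month 2: interest $50.92; balance after payment $2,597.83.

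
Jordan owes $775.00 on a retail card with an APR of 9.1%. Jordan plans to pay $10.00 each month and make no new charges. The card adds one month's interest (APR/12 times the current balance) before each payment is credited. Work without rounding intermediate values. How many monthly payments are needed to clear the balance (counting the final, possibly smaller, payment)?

118 months

Monthly rate r = 9.1%/12 = 0.758333% = 0.00758333.
Recurrence: B ← B·(1+r) − $10.00.
Month 1: interest $5.88; balance after payment $770.88.
Month 2: interest $5.85; balance after payment $766.72.
Closed form: n = −ln(1 − rB₀/P)/ln(1+r) = −ln(0.41229)/ln(1.00758) ≈ 117.281, so the balance reaches zero during payment 118.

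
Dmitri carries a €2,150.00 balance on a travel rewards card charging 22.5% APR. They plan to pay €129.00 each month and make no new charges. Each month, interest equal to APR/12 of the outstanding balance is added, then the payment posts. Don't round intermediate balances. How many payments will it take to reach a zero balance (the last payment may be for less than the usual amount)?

21 months

Monthly rate r = 22.5%/12 = 1.875% = 0.01875.
Recurrence: B ← B·(1+r) − €129.00.
Month 1: interest €40.31; balance after payment €2,061.31.
Month 2: interest €38.65; balance after payment €1,970.96.
Closed form: n = −ln(1 − rB₀/P)/ln(1+r) = −ln(0.6875)/ln(1.01875) ≈ 20.170, so the balance reaches zero during payment 21.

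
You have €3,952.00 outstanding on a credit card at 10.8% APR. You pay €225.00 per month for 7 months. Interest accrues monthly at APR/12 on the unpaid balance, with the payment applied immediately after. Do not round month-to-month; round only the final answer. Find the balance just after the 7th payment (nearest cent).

Monthly rate r = 10.8%/12 = 0.9% = 0.009.
Each month: B ← B·(1+r) − €225.00.
Month 1: interest €35.57; balance after payment €3,762.57.
Month 2: interest €33.86; balance after payment €3,571.43.
Month 3: interest €32.14; balance after payment €3,378.57.
Month 4: interest €30.41; balance after payment €3,183.98.
Month 5: interest €28.66; balance after payment €2,987.64.
Month 6: interest €26.89; balance after payment €2,789.53.
Month 7: interest €25.11; balance after payment €2,589.63.

€2,589.63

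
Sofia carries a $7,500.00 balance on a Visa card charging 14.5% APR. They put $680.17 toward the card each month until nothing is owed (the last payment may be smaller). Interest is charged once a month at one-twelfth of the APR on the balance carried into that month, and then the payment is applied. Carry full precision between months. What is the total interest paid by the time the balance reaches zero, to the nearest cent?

$597.88

Monthly rate r = 14.5%/12 = 1.20833% = 0.0120833.
Payoff takes n = ⌈−ln(1 − rB₀/P)/ln(1+r)⌉ = ⌈11.905⌉ = 12 payments; the last is $616.01.
Total paid = 11·$680.17 + $616.01 = $8,097.88.
Total interest = total paid − principal = $8,097.88 − $7,500.00 = $597.88.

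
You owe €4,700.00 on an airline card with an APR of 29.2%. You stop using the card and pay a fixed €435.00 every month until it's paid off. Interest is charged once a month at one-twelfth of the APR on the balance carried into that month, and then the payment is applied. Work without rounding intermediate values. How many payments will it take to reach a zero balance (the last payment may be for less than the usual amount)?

Monthly rate r = 29.2%/12 = 2.43333% = 0.0243333.
Recurrence: B ← B·(1+r) − €435.00.
Month 1: interest €114.37; balance after payment €4,379.37.
Month 2: interest €106.56; balance after payment €4,050.93.
Closed form: n = −ln(1 − rB₀/P)/ln(1+r) = −ln(0.73709)/ln(1.02433) ≈ 12.688, so the balance reaches zero during payment 13.

13 payments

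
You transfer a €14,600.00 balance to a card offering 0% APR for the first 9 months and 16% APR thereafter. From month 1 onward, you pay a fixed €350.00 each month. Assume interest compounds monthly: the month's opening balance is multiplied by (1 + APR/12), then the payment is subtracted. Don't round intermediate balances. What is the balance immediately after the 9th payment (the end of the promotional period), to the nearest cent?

Promo months 1–9 at r₀ = 0%/12 = 0; months 10+ at r₁ = 16%/12 = 0.0133333.
After month 9 (no interest yet): B = €14,600.00 − 9·€350.00 = €11,450.00.

€11,450.00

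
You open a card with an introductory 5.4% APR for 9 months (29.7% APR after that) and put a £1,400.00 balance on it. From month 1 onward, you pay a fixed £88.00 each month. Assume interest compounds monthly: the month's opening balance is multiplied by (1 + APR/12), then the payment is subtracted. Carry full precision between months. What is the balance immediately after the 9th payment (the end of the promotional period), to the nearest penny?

Promo months 1–9 at r₀ = 5.4%/12 = 0.0045; months 10+ at r₁ = 29.7%/12 = 0.02475.
After month 9: iterate B ← B·(1+r₀) − £88.00 for 9 months → £651.32.

£651.32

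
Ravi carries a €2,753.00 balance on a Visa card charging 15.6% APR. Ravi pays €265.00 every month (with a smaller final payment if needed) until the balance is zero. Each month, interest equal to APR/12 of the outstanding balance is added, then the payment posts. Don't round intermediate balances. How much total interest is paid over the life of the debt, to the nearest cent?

€224.03

Monthly rate r = 15.6%/12 = 1.3% = 0.013.
Payoff takes n = ⌈−ln(1 − rB₀/P)/ln(1+r)⌉ = ⌈11.233⌉ = 12 payments; the last is €62.03.
Total paid = 11·€265.00 + €62.03 = €2,977.03.
Total interest = total paid − principal = €2,977.03 − €2,753.00 = €224.03.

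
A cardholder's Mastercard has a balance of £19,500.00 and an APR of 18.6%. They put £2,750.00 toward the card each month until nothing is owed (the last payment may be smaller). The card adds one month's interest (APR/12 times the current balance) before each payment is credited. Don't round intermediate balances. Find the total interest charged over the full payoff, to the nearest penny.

£1,322.10

Monthly rate r = 18.6%/12 = 1.55% = 0.0155.
Payoff takes n = ⌈−ln(1 − rB₀/P)/ln(1+r)⌉ = ⌈7.570⌉ = 8 payments; the last is £1,572.10.
Total paid = 7·£2,750.00 + £1,572.10 = £20,822.10.
Total interest = total paid − principal = £20,822.10 − £19,500.00 = £1,322.10.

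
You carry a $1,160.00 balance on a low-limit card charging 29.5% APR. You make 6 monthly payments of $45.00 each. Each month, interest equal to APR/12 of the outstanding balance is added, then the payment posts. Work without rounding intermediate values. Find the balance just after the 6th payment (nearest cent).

Monthly rate r = 29.5%/12 = 2.45833% = 0.0245833.
Each month: B ← B·(1+r) − $45.00.
Month 1: interest $28.52; balance after payment $1,143.52.
Month 2: interest $28.11; balance after payment $1,126.63.
Month 3: interest $27.70; balance after payment $1,109.32.
Month 4: interest $27.27; balance after payment $1,091.60.
Month 5: interest $26.84; balance after payment $1,073.43.
Month 6: interest $26.39; balance after payment $1,054.82.

$1,054.82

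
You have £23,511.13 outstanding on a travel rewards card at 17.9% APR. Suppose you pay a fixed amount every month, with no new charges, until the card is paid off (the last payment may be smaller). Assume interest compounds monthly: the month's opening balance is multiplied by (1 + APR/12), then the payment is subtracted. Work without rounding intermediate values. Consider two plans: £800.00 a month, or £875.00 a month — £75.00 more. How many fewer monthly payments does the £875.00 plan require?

Monthly rate r = 17.9%/12 = 1.49167% = 0.0149167.
At £800.00/mo: n = ⌈−ln(1 − rB₀/P)/ln(1+r)⌉ = 39 payments (last £772.33); total interest = total paid − £23,511.13 = £7,661.20.
At £875.00/mo: 35 payments (last £518.84); total interest £6,757.71.
Payments saved = 39 − 35 = 4.

4 fewer payments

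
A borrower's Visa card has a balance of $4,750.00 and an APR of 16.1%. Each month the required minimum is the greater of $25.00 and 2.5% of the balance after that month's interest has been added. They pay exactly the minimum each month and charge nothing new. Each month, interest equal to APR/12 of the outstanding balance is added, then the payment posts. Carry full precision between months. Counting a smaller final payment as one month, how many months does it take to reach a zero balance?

188 months

Monthly rate r = 16.1%/12 = 1.34167% = 0.0134167.
While 2.5% of the post-interest balance exceeds $25.00, each month B ← (B·(1+r))·(1 − 0.025), i.e. B shrinks by the factor (1+r)·0.975 = 0.98808.
This holds for months 1–132. Entering month 133 the balance is $975.72; 2.5% of the post-interest balance is now below $25.00, so the flat $25.00 minimum applies from here.
From month 133 a fixed $25.00 at rate r clears $975.72 in 56 more payments. Total: 132 + 56 = 188 months.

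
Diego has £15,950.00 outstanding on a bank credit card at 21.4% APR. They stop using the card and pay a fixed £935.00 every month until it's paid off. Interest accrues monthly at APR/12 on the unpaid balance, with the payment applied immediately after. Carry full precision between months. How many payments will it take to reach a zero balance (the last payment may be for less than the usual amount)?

21 payments

Monthly rate r = 21.4%/12 = 1.78333% = 0.0178333.
Recurrence: B ← B·(1+r) − £935.00.
Month 1: interest £284.44; balance after payment £15,299.44.
Month 2: interest £272.84; balance after payment £14,637.28.
Closed form: n = −ln(1 − rB₀/P)/ln(1+r) = −ln(0.69578)/ln(1.01783) ≈ 20.520, so the balance reaches zero during payment 21.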